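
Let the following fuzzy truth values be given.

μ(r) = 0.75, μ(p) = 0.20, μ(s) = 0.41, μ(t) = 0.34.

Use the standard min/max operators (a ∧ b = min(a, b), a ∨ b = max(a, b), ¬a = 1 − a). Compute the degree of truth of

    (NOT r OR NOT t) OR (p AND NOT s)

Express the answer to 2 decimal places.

0.66

NOT r = 1 − 0.75 = 0.25
NOT t = 1 − 0.34 = 0.66
NOT r OR NOT t = max(a, b) on (0.25, 0.66) = 0.66
NOT s = 1 − 0.41 = 0.59
p AND NOT s = min(a, b) on (0.20, 0.59) = 0.20
(NOT r OR NOT t) OR (p AND NOT s) = max(a, b) on (0.66, 0.20) = 0.66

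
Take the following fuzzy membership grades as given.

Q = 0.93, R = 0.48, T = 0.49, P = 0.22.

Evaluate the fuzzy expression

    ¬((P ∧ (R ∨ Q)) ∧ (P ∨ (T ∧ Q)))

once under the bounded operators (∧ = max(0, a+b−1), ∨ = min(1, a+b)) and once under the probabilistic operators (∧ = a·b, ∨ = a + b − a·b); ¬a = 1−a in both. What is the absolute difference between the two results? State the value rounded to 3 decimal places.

0.122

Under bounded:
  R ∨ Q = min(1, a+b) on (0.48, 0.93) = 1.00
  P ∧ (R ∨ Q) = max(0, a+b−1) on (0.22, 1.00) = 0.22
  T ∧ Q = max(0, a+b−1) on (0.49, 0.93) = 0.42
  P ∨ (T ∧ Q) = min(1, a+b) on (0.22, 0.42) = 0.64
  (P ∧ (R ∨ Q)) ∧ (P ∨ (T ∧ Q)) = max(0, a+b−1) on (0.22, 0.64) = 0.00
  ¬((P ∧ (R ∨ Q)) ∧ (P ∨ (T ∧ Q))) = 1 − 0.00 = 1.00
  → value = 1.0000
Under probabilistic:
  R ∨ Q = a + b − a·b on (0.4800, 0.9300) = 0.9636
  P ∧ (R ∨ Q) = a·b on (0.2200, 0.9636) = 0.2120
  T ∧ Q = a·b on (0.4900, 0.9300) = 0.4557
  P ∨ (T ∧ Q) = a + b − a·b on (0.2200, 0.4557) = 0.5754
  (P ∧ (R ∨ Q)) ∧ (P ∨ (T ∧ Q)) = a·b on (0.2120, 0.5754) = 0.1220
  ¬((P ∧ (R ∨ Q)) ∧ (P ∨ (T ∧ Q))) = 1 − 0.1220 = 0.8780
  → value = 0.8780
|1.0000 − 0.8780| = 0.122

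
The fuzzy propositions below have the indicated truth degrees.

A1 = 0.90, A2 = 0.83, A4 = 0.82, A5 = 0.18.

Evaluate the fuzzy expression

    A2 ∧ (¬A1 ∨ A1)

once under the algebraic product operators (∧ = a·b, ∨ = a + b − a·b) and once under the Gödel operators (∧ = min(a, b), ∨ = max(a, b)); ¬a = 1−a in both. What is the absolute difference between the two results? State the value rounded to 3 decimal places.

Under algebraic product:
  ¬A1 = 1 − 0.9000 = 0.1000
  ¬A1 ∨ A1 = a + b − a·b on (0.1000, 0.9000) = 0.9100
  A2 ∧ (¬A1 ∨ A1) = a·b on (0.8300, 0.9100) = 0.7553
  → value = 0.7553
Under Gödel:
  ¬A1 = 1 − 0.90 = 0.10
  ¬A1 ∨ A1 = max(a, b) on (0.10, 0.90) = 0.90
  A2 ∧ (¬A1 ∨ A1) = min(a, b) on (0.83, 0.90) = 0.83
  → value = 0.8300
|0.7553 − 0.8300| = 0.075

0.075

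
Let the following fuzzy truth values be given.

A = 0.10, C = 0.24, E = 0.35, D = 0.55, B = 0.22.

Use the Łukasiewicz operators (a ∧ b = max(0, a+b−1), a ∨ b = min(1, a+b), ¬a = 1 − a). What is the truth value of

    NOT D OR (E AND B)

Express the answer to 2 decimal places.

0.45

NOT D = 1 − 0.55 = 0.45
E AND B = max(0, a+b−1) on (0.35, 0.22) = 0.00
NOT D OR (E AND B) = min(1, a+b) on (0.45, 0.00) = 0.45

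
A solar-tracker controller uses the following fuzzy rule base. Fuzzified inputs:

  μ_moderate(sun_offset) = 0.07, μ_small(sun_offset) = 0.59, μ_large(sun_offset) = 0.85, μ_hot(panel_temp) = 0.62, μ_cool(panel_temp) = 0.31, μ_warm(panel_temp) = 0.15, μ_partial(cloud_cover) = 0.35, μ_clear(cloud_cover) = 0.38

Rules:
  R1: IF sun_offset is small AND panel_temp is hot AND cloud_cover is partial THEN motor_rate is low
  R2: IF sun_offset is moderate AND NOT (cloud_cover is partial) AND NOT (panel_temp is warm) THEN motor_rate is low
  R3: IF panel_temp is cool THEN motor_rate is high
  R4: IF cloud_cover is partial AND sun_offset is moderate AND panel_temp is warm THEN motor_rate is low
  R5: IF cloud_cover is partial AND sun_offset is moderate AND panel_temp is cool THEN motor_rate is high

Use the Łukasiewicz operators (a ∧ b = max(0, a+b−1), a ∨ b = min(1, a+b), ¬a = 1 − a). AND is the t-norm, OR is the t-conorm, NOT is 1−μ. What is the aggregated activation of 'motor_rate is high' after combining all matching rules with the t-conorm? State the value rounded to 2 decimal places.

R1: small=0.59, hot=0.62, partial=0.35; AND[max(0, a+b−1)] → w = 0.00
R2: moderate=0.07, ¬partial=1−0.35=0.65, ¬warm=1−0.15=0.85; AND[max(0, a+b−1)] → w = 0.00
R3: cool=0.31 → w = 0.31
R4: partial=0.35, moderate=0.07, warm=0.15; AND[max(0, a+b−1)] → w = 0.00
R5: partial=0.35, moderate=0.07, cool=0.31; AND[max(0, a+b−1)] → w = 0.00
Rules with consequent 'high': {R3, R5} → strengths 0.31, 0.00
Aggregate via t-conorm [min(1, a+b)]: 0.31

0.31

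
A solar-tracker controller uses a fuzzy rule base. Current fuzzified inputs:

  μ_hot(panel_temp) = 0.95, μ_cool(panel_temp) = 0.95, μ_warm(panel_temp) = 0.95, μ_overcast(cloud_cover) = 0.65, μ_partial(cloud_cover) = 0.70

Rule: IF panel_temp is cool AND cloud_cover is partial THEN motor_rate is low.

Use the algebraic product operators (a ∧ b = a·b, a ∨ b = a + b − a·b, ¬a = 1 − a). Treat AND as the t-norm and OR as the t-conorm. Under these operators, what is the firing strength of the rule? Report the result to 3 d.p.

firing strength: cool=0.95, partial=0.70; AND[a·b] → w = 0.6650

0.665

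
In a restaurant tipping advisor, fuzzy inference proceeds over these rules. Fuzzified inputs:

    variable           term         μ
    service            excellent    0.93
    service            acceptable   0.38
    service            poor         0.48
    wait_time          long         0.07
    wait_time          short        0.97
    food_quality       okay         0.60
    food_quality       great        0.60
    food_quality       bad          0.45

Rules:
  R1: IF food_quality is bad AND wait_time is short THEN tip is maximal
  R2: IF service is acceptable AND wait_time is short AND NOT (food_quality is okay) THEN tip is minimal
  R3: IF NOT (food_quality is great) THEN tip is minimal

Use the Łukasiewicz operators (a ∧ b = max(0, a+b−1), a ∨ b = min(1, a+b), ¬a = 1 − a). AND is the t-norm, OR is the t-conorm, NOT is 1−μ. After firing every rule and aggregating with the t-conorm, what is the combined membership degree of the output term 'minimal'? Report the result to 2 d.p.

0.40

R1: bad=0.45, short=0.97; AND[max(0, a+b−1)] → w = 0.42
R2: acceptable=0.38, short=0.97, ¬okay=1−0.60=0.40; AND[max(0, a+b−1)] → w = 0.00
R3: ¬great=1−0.60=0.40 → w = 0.40
Rules with consequent 'minimal': {R2, R3} → strengths 0.00, 0.40
Aggregate via t-conorm [min(1, a+b)]: 0.40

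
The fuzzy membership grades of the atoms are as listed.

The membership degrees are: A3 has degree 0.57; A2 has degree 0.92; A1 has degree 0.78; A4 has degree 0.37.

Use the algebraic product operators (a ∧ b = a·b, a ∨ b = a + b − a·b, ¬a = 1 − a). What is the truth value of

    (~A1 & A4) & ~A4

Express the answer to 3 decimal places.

~A1 = 1 − 0.7800 = 0.2200
~A1 & A4 = a·b on (0.2200, 0.3700) = 0.0814
~A4 = 1 − 0.3700 = 0.6300
(~A1 & A4) & ~A4 = a·b on (0.0814, 0.6300) = 0.0513

0.051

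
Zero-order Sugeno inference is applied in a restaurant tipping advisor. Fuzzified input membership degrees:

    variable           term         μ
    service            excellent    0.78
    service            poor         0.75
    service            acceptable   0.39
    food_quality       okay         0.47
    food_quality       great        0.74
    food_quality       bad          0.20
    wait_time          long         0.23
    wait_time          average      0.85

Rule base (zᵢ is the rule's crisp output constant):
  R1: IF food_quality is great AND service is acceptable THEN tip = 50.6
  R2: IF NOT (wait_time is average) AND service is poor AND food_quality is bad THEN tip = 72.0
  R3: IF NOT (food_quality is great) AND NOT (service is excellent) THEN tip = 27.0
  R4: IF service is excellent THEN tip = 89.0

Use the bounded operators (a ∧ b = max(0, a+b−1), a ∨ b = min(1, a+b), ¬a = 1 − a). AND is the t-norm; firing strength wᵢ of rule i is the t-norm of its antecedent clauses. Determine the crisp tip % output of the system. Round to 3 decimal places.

83.514

R1 (z=50.6): great=0.74, acceptable=0.39; AND[max(0, a+b−1)] → w = 0.13
R2 (z=72.0): ¬average=1−0.85=0.15, poor=0.75, bad=0.20; AND[max(0, a+b−1)] → w = 0.00
R3 (z=27.0): ¬great=1−0.74=0.26, ¬excellent=1−0.78=0.22; AND[max(0, a+b−1)] → w = 0.00
R4 (z=89.0): excellent=0.78 → w = 0.78
Weighted average = (0.13·50.6 + 0.00·72.0 + 0.00·27.0 + 0.78·89.0) / (0.13 + 0.00 + 0.00 + 0.78)
  = 75.9980 / 0.9100 = 83.514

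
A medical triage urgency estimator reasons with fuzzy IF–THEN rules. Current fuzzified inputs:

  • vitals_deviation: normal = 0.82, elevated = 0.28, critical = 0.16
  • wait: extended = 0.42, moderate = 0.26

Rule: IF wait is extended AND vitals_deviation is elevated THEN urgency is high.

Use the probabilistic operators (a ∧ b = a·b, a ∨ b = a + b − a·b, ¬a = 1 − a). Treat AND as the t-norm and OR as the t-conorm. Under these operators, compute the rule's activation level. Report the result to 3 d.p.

0.118

firing strength: extended=0.42, elevated=0.28; AND[a·b] → w = 0.1176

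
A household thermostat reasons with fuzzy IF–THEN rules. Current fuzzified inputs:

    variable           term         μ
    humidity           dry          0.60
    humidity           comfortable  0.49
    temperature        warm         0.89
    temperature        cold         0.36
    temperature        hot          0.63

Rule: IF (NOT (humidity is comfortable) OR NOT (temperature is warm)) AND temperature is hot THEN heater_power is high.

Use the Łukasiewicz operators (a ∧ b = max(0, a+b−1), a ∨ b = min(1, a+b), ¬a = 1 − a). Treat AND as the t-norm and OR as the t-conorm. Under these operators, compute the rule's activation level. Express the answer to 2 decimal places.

0.25

firing strength: (¬comfortable=1−0.49=0.51 OR ¬warm=1−0.89=0.11) = 0.62; AND[max(0, a+b−1)] with hot=0.63 → w = 0.25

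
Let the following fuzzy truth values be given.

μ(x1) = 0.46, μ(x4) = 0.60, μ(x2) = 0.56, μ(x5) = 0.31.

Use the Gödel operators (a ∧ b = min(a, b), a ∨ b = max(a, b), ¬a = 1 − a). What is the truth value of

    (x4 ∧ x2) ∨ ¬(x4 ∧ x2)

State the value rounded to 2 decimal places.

x4 ∧ x2 = min(a, b) on (0.60, 0.56) = 0.56
x4 ∧ x2 = min(a, b) on (0.60, 0.56) = 0.56
¬(x4 ∧ x2) = 1 − 0.56 = 0.44
(x4 ∧ x2) ∨ ¬(x4 ∧ x2) = max(a, b) on (0.56, 0.44) = 0.56

0.56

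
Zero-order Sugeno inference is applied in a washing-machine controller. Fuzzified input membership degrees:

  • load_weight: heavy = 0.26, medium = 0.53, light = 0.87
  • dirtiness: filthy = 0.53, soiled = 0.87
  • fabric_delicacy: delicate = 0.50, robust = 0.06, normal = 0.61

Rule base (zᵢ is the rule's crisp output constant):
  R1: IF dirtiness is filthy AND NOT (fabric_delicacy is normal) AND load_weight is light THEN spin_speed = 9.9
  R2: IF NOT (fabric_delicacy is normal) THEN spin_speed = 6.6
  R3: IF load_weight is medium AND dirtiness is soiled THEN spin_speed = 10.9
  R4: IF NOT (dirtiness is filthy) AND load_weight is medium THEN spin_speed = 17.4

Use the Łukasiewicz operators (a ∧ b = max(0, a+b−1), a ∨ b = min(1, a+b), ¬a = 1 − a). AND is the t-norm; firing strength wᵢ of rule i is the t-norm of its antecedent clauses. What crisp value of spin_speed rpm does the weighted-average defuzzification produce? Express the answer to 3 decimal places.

R1 (z=9.9): filthy=0.53, ¬normal=1−0.61=0.39, light=0.87; AND[max(0, a+b−1)] → w = 0.00
R2 (z=6.6): ¬normal=1−0.61=0.39 → w = 0.39
R3 (z=10.9): medium=0.53, soiled=0.87; AND[max(0, a+b−1)] → w = 0.40
R4 (z=17.4): ¬filthy=1−0.53=0.47, medium=0.53; AND[max(0, a+b−1)] → w = 0.00
Weighted average = (0.00·9.9 + 0.39·6.6 + 0.40·10.9 + 0.00·17.4) / (0.00 + 0.39 + 0.40 + 0.00)
  = 6.9340 / 0.7900 = 8.777

8.777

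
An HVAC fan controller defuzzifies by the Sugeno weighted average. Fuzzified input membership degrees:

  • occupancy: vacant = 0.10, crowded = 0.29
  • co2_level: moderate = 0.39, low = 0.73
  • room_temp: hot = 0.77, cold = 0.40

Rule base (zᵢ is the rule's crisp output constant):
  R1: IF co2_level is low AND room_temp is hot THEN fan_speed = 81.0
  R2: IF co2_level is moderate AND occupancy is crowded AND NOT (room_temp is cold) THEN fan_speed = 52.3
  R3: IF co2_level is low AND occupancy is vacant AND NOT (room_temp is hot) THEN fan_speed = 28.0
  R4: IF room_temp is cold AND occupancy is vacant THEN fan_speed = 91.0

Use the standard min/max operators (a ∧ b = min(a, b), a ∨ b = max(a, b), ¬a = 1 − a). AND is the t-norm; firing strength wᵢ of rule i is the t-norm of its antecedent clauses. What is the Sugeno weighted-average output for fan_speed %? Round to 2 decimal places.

R1 (z=81.0): low=0.73, hot=0.77; AND[min(a, b)] → w = 0.73
R2 (z=52.3): moderate=0.39, crowded=0.29, ¬cold=1−0.40=0.60; AND[min(a, b)] → w = 0.29
R3 (z=28.0): low=0.73, vacant=0.10, ¬hot=1−0.77=0.23; AND[min(a, b)] → w = 0.10
R4 (z=91.0): cold=0.40, vacant=0.10; AND[min(a, b)] → w = 0.10
Weighted average = (0.73·81.0 + 0.29·52.3 + 0.10·28.0 + 0.10·91.0) / (0.73 + 0.29 + 0.10 + 0.10)
  = 86.1970 / 1.2200 = 70.65

70.65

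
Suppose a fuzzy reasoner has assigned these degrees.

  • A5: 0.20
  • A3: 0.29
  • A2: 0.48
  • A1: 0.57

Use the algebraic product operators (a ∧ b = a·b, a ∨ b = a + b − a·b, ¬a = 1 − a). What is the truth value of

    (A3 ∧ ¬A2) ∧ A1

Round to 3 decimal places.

0.086

¬A2 = 1 − 0.4800 = 0.5200
A3 ∧ ¬A2 = a·b on (0.2900, 0.5200) = 0.1508
(A3 ∧ ¬A2) ∧ A1 = a·b on (0.1508, 0.5700) = 0.0860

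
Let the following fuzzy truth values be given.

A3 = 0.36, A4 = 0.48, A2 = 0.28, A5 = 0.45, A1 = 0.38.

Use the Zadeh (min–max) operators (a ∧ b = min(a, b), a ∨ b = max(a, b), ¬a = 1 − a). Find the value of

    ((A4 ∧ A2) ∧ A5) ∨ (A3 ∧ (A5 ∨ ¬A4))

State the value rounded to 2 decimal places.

A4 ∧ A2 = min(a, b) on (0.48, 0.28) = 0.28
(A4 ∧ A2) ∧ A5 = min(a, b) on (0.28, 0.45) = 0.28
¬A4 = 1 − 0.48 = 0.52
A5 ∨ ¬A4 = max(a, b) on (0.45, 0.52) = 0.52
A3 ∧ (A5 ∨ ¬A4) = min(a, b) on (0.36, 0.52) = 0.36
((A4 ∧ A2) ∧ A5) ∨ (A3 ∧ (A5 ∨ ¬A4)) = max(a, b) on (0.28, 0.36) = 0.36

0.36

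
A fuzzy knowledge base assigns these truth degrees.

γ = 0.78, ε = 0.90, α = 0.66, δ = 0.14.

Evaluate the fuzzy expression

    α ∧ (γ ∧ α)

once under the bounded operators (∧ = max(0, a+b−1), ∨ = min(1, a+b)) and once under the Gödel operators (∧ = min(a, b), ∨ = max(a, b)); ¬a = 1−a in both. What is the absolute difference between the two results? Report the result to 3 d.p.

0.560

Under bounded:
  γ ∧ α = max(0, a+b−1) on (0.78, 0.66) = 0.44
  α ∧ (γ ∧ α) = max(0, a+b−1) on (0.66, 0.44) = 0.10
  → value = 0.1000
Under Gödel:
  γ ∧ α = min(a, b) on (0.78, 0.66) = 0.66
  α ∧ (γ ∧ α) = min(a, b) on (0.66, 0.66) = 0.66
  → value = 0.6600
|0.1000 − 0.6600| = 0.560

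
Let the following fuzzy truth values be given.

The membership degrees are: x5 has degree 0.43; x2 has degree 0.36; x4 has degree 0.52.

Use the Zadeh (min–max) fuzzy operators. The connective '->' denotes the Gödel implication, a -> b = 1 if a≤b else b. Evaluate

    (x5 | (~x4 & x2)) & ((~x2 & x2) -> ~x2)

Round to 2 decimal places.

~x4 = 1 − 0.52 = 0.48
~x4 & x2 = min(a, b) on (0.48, 0.36) = 0.36
x5 | (~x4 & x2) = max(a, b) on (0.43, 0.36) = 0.43
~x2 = 1 − 0.36 = 0.64
~x2 & x2 = min(a, b) on (0.64, 0.36) = 0.36
~x2 = 1 − 0.36 = 0.64
(~x2 & x2) -> ~x2  [Gödel: 1 if a≤b else b] with a=0.36, b=0.64 → 1.00
(x5 | (~x4 & x2)) & ((~x2 & x2) -> ~x2) = min(a, b) on (0.43, 1.00) = 0.43

0.43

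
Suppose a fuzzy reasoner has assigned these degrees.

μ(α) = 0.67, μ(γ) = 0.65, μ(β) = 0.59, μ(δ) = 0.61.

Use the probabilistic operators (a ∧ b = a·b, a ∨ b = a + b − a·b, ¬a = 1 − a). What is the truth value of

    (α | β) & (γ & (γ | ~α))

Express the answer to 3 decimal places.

α | β = a + b − a·b on (0.6700, 0.5900) = 0.8647
~α = 1 − 0.6700 = 0.3300
γ | ~α = a + b − a·b on (0.6500, 0.3300) = 0.7655
γ & (γ | ~α) = a·b on (0.6500, 0.7655) = 0.4976
(α | β) & (γ & (γ | ~α)) = a·b on (0.8647, 0.4976) = 0.4303

0.430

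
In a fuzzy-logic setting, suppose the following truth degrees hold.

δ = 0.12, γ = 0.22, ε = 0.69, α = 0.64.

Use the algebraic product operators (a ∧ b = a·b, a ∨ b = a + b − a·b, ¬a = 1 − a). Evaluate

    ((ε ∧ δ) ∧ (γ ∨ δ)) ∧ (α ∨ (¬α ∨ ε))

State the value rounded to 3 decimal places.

ε ∧ δ = a·b on (0.6900, 0.1200) = 0.0828
γ ∨ δ = a + b − a·b on (0.2200, 0.1200) = 0.3136
(ε ∧ δ) ∧ (γ ∨ δ) = a·b on (0.0828, 0.3136) = 0.0260
¬α = 1 − 0.6400 = 0.3600
¬α ∨ ε = a + b − a·b on (0.3600, 0.6900) = 0.8016
α ∨ (¬α ∨ ε) = a + b − a·b on (0.6400, 0.8016) = 0.9286
((ε ∧ δ) ∧ (γ ∨ δ)) ∧ (α ∨ (¬α ∨ ε)) = a·b on (0.0260, 0.9286) = 0.0241

0.024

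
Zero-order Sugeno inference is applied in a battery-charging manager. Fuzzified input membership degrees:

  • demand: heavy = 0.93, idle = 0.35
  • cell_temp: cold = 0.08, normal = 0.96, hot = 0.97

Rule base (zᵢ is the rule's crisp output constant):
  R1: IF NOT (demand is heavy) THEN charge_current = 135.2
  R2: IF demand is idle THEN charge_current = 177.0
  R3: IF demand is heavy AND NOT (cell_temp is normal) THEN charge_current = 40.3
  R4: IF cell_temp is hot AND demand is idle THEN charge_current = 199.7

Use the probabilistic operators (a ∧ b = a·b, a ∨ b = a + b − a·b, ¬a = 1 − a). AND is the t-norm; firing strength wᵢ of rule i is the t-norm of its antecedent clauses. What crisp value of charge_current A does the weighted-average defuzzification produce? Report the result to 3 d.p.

R1 (z=135.2): ¬heavy=1−0.93=0.07 → w = 0.0700
R2 (z=177.0): idle=0.35 → w = 0.3500
R3 (z=40.3): heavy=0.93, ¬normal=1−0.96=0.04; AND[a·b] → w = 0.0372
R4 (z=199.7): hot=0.97, idle=0.35; AND[a·b] → w = 0.3395
Weighted average = (0.0700·135.2 + 0.3500·177.0 + 0.0372·40.3 + 0.3395·199.7) / (0.0700 + 0.3500 + 0.0372 + 0.3395)
  = 140.7113 / 0.7967 = 176.618

176.618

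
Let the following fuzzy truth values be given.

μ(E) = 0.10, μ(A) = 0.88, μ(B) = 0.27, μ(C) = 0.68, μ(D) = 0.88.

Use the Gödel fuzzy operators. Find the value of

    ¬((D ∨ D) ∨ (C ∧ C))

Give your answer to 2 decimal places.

D ∨ D = max(a, b) on (0.88, 0.88) = 0.88
C ∧ C = min(a, b) on (0.68, 0.68) = 0.68
(D ∨ D) ∨ (C ∧ C) = max(a, b) on (0.88, 0.68) = 0.88
¬((D ∨ D) ∨ (C ∧ C)) = 1 − 0.88 = 0.12

0.12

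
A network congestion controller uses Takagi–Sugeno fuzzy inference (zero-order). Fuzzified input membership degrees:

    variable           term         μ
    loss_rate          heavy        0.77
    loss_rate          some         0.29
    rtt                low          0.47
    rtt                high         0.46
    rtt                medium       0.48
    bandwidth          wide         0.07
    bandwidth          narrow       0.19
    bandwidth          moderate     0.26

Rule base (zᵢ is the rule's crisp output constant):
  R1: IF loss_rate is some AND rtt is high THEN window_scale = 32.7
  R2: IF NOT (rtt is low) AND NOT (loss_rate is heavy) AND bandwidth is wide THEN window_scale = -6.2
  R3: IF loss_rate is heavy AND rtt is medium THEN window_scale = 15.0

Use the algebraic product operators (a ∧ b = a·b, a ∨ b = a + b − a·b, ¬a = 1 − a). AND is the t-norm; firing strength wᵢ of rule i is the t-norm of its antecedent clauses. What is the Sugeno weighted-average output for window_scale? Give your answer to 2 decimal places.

R1 (z=32.7): some=0.29, high=0.46; AND[a·b] → w = 0.1334
R2 (z=-6.2): ¬low=1−0.47=0.53, ¬heavy=1−0.77=0.23, wide=0.07; AND[a·b] → w = 0.0085
R3 (z=15.0): heavy=0.77, medium=0.48; AND[a·b] → w = 0.3696
Weighted average = (0.1334·32.7 + 0.0085·-6.2 + 0.3696·15.0) / (0.1334 + 0.0085 + 0.3696)
  = 9.8533 / 0.5115 = 19.26

19.26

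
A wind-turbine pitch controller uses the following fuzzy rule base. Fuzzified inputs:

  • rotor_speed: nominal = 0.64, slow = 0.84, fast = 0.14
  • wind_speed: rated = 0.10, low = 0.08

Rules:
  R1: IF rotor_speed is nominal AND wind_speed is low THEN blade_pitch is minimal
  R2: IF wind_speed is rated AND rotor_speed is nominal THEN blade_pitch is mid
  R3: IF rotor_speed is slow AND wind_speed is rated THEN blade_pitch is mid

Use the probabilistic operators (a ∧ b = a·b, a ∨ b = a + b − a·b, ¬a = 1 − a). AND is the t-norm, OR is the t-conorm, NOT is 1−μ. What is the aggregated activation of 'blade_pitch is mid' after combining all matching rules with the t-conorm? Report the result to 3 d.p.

0.143

R1: nominal=0.64, low=0.08; AND[a·b] → w = 0.0512
R2: rated=0.10, nominal=0.64; AND[a·b] → w = 0.0640
R3: slow=0.84, rated=0.10; AND[a·b] → w = 0.0840
Rules with consequent 'mid': {R2, R3} → strengths 0.0640, 0.0840
Aggregate via t-conorm [a + b − a·b]: 0.1426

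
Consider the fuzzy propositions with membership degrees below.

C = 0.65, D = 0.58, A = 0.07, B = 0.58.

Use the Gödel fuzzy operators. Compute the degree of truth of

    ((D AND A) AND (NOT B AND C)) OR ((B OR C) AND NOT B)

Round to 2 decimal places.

0.42

D AND A = min(a, b) on (0.58, 0.07) = 0.07
NOT B = 1 − 0.58 = 0.42
NOT B AND C = min(a, b) on (0.42, 0.65) = 0.42
(D AND A) AND (NOT B AND C) = min(a, b) on (0.07, 0.42) = 0.07
B OR C = max(a, b) on (0.58, 0.65) = 0.65
NOT B = 1 − 0.58 = 0.42
(B OR C) AND NOT B = min(a, b) on (0.65, 0.42) = 0.42
((D AND A) AND (NOT B AND C)) OR ((B OR C) AND NOT B) = max(a, b) on (0.07, 0.42) = 0.42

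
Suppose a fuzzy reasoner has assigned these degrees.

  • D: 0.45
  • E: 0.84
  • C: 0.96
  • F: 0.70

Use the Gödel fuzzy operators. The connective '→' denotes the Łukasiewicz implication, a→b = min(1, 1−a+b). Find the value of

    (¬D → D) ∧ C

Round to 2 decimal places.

¬D = 1 − 0.45 = 0.55
¬D → D  [Łukasiewicz: min(1, 1−a+b)] with a=0.55, b=0.45 → 0.90
(¬D → D) ∧ C = min(a, b) on (0.90, 0.96) = 0.90

0.90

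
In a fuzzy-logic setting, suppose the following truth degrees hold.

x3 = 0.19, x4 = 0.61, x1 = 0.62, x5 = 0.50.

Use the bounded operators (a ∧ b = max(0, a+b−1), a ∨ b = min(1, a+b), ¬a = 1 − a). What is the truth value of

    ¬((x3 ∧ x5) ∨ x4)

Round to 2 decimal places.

x3 ∧ x5 = max(0, a+b−1) on (0.19, 0.50) = 0.00
(x3 ∧ x5) ∨ x4 = min(1, a+b) on (0.00, 0.61) = 0.61
¬((x3 ∧ x5) ∨ x4) = 1 − 0.61 = 0.39

0.39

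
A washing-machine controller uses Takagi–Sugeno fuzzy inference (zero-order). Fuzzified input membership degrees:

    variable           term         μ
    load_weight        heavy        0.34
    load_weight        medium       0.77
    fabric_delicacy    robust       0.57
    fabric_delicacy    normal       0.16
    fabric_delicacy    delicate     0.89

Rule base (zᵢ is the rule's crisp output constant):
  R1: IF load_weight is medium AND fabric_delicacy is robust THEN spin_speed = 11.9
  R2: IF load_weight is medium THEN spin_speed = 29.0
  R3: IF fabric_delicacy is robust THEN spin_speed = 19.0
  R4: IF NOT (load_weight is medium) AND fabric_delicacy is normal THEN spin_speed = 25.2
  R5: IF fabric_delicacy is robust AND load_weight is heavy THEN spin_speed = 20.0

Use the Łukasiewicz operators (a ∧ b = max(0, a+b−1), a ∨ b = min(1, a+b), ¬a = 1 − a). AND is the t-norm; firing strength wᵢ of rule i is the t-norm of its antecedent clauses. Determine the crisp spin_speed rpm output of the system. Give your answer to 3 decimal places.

22.146

R1 (z=11.9): medium=0.77, robust=0.57; AND[max(0, a+b−1)] → w = 0.34
R2 (z=29.0): medium=0.77 → w = 0.77
R3 (z=19.0): robust=0.57 → w = 0.57
R4 (z=25.2): ¬medium=1−0.77=0.23, normal=0.16; AND[max(0, a+b−1)] → w = 0.00
R5 (z=20.0): robust=0.57, heavy=0.34; AND[max(0, a+b−1)] → w = 0.00
Weighted average = (0.34·11.9 + 0.77·29.0 + 0.57·19.0 + 0.00·25.2 + 0.00·20.0) / (0.34 + 0.77 + 0.57 + 0.00 + 0.00)
  = 37.2060 / 1.6800 = 22.146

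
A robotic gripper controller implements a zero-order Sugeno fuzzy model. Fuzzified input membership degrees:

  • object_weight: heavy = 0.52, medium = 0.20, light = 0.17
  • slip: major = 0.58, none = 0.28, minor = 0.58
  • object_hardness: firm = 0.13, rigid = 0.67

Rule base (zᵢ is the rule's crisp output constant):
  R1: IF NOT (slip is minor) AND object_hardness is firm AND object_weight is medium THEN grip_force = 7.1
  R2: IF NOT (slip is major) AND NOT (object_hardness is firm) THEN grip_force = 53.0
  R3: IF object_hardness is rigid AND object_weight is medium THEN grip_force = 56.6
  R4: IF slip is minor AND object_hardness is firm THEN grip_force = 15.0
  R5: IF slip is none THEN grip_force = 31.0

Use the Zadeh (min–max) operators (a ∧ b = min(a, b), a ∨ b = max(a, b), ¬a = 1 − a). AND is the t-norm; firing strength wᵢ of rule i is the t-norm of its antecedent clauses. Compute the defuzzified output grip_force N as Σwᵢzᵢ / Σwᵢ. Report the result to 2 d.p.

38.91

R1 (z=7.1): ¬minor=1−0.58=0.42, firm=0.13, medium=0.20; AND[min(a, b)] → w = 0.13
R2 (z=53.0): ¬major=1−0.58=0.42, ¬firm=1−0.13=0.87; AND[min(a, b)] → w = 0.42
R3 (z=56.6): rigid=0.67, medium=0.20; AND[min(a, b)] → w = 0.20
R4 (z=15.0): minor=0.58, firm=0.13; AND[min(a, b)] → w = 0.13
R5 (z=31.0): none=0.28 → w = 0.28
Weighted average = (0.13·7.1 + 0.42·53.0 + 0.20·56.6 + 0.13·15.0 + 0.28·31.0) / (0.13 + 0.42 + 0.20 + 0.13 + 0.28)
  = 45.1330 / 1.1600 = 38.91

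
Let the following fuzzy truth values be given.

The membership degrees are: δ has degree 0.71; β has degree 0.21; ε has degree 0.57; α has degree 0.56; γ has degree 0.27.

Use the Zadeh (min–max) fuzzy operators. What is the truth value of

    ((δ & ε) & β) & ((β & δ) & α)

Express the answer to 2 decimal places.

0.21

δ & ε = min(a, b) on (0.71, 0.57) = 0.57
(δ & ε) & β = min(a, b) on (0.57, 0.21) = 0.21
β & δ = min(a, b) on (0.21, 0.71) = 0.21
(β & δ) & α = min(a, b) on (0.21, 0.56) = 0.21
((δ & ε) & β) & ((β & δ) & α) = min(a, b) on (0.21, 0.21) = 0.21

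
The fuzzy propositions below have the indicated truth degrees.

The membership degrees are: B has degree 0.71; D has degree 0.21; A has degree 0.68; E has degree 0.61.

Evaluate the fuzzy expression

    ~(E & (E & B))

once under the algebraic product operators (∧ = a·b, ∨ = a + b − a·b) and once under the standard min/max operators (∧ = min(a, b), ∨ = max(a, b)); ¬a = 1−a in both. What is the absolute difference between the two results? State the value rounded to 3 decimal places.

Under algebraic product:
  E & B = a·b on (0.6100, 0.7100) = 0.4331
  E & (E & B) = a·b on (0.6100, 0.4331) = 0.2642
  ~(E & (E & B)) = 1 − 0.2642 = 0.7358
  → value = 0.7358
Under standard min/max:
  E & B = min(a, b) on (0.61, 0.71) = 0.61
  E & (E & B) = min(a, b) on (0.61, 0.61) = 0.61
  ~(E & (E & B)) = 1 − 0.61 = 0.39
  → value = 0.3900
|0.7358 − 0.3900| = 0.346

0.346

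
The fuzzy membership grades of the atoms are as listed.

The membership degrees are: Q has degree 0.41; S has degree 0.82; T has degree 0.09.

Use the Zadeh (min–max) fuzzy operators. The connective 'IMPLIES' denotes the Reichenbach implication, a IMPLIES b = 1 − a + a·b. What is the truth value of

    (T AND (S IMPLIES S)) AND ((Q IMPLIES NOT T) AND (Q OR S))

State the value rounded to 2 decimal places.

0.09

S IMPLIES S  [Reichenbach: 1 − a + a·b] with a=0.82, b=0.82 → 0.85
T AND (S IMPLIES S) = min(a, b) on (0.09, 0.85) = 0.09
NOT T = 1 − 0.09 = 0.91
Q IMPLIES NOT T  [Reichenbach: 1 − a + a·b] with a=0.41, b=0.91 → 0.96
Q OR S = max(a, b) on (0.41, 0.82) = 0.82
(Q IMPLIES NOT T) AND (Q OR S) = min(a, b) on (0.96, 0.82) = 0.82
(T AND (S IMPLIES S)) AND ((Q IMPLIES NOT T) AND (Q OR S)) = min(a, b) on (0.09, 0.82) = 0.09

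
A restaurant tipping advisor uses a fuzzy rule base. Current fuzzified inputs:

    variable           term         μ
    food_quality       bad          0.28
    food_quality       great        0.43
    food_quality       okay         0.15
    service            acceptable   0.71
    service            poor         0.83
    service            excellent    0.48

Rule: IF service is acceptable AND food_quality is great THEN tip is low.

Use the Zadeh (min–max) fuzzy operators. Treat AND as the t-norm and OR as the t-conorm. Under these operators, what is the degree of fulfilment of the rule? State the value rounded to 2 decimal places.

0.43

firing strength: acceptable=0.71, great=0.43; AND[min(a, b)] → w = 0.43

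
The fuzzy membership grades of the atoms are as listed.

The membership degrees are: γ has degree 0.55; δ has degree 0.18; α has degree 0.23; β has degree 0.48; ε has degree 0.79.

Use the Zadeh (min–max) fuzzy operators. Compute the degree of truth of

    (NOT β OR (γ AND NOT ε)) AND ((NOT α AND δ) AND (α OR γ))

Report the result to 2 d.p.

NOT β = 1 − 0.48 = 0.52
NOT ε = 1 − 0.79 = 0.21
γ AND NOT ε = min(a, b) on (0.55, 0.21) = 0.21
NOT β OR (γ AND NOT ε) = max(a, b) on (0.52, 0.21) = 0.52
NOT α = 1 − 0.23 = 0.77
NOT α AND δ = min(a, b) on (0.77, 0.18) = 0.18
α OR γ = max(a, b) on (0.23, 0.55) = 0.55
(NOT α AND δ) AND (α OR γ) = min(a, b) on (0.18, 0.55) = 0.18
(NOT β OR (γ AND NOT ε)) AND ((NOT α AND δ) AND (α OR γ)) = min(a, b) on (0.52, 0.18) = 0.18

0.18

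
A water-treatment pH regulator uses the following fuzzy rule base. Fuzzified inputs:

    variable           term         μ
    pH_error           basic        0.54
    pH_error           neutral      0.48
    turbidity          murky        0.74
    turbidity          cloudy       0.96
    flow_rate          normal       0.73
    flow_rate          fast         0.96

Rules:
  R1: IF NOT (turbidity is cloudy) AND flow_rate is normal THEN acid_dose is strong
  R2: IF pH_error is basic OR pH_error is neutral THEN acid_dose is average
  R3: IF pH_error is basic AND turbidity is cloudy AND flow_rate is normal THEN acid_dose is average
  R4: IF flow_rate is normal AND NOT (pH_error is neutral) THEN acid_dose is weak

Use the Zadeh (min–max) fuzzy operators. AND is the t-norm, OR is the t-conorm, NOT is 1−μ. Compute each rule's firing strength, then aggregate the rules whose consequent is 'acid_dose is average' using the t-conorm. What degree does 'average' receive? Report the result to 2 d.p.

R1: ¬cloudy=1−0.96=0.04, normal=0.73; AND[min(a, b)] → w = 0.04
R2: basic=0.54, neutral=0.48; OR[max(a, b)] → w = 0.54
R3: basic=0.54, cloudy=0.96, normal=0.73; AND[min(a, b)] → w = 0.54
R4: normal=0.73, ¬neutral=1−0.48=0.52; AND[min(a, b)] → w = 0.52
Rules with consequent 'average': {R2, R3} → strengths 0.54, 0.54
Aggregate via t-conorm [max(a, b)]: 0.54

0.54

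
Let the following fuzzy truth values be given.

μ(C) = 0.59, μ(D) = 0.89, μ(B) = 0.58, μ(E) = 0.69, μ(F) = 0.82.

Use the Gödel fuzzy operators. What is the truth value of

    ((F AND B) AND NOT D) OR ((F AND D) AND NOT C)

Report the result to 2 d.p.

0.41

F AND B = min(a, b) on (0.82, 0.58) = 0.58
NOT D = 1 − 0.89 = 0.11
(F AND B) AND NOT D = min(a, b) on (0.58, 0.11) = 0.11
F AND D = min(a, b) on (0.82, 0.89) = 0.82
NOT C = 1 − 0.59 = 0.41
(F AND D) AND NOT C = min(a, b) on (0.82, 0.41) = 0.41
((F AND B) AND NOT D) OR ((F AND D) AND NOT C) = max(a, b) on (0.11, 0.41) = 0.41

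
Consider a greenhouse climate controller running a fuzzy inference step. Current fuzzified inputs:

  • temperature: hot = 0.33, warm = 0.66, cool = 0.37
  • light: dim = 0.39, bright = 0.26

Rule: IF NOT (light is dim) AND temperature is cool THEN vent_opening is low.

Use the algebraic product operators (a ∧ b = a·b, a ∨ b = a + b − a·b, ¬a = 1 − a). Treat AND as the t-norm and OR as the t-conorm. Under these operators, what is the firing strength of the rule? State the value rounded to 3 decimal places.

firing strength: ¬dim=1−0.39=0.61, cool=0.37; AND[a·b] → w = 0.2257

0.226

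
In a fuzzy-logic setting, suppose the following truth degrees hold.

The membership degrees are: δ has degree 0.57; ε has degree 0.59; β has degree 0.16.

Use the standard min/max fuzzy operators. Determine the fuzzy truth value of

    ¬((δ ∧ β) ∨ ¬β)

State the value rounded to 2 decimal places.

δ ∧ β = min(a, b) on (0.57, 0.16) = 0.16
¬β = 1 − 0.16 = 0.84
(δ ∧ β) ∨ ¬β = max(a, b) on (0.16, 0.84) = 0.84
¬((δ ∧ β) ∨ ¬β) = 1 − 0.84 = 0.16

0.16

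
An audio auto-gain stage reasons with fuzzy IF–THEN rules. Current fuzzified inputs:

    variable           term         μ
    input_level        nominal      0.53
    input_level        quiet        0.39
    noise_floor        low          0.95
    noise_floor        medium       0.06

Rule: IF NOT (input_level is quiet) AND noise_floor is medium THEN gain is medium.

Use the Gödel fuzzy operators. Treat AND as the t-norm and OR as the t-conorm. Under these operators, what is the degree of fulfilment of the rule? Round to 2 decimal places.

0.06

firing strength: ¬quiet=1−0.39=0.61, medium=0.06; AND[min(a, b)] → w = 0.06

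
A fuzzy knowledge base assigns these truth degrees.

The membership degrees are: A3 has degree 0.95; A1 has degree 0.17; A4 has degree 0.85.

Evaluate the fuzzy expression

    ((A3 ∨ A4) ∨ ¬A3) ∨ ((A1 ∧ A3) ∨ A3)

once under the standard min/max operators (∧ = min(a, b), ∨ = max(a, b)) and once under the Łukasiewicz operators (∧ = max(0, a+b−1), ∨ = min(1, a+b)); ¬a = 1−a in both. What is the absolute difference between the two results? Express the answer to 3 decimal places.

0.050

Under standard min/max:
  A3 ∨ A4 = max(a, b) on (0.95, 0.85) = 0.95
  ¬A3 = 1 − 0.95 = 0.05
  (A3 ∨ A4) ∨ ¬A3 = max(a, b) on (0.95, 0.05) = 0.95
  A1 ∧ A3 = min(a, b) on (0.17, 0.95) = 0.17
  (A1 ∧ A3) ∨ A3 = max(a, b) on (0.17, 0.95) = 0.95
  ((A3 ∨ A4) ∨ ¬A3) ∨ ((A1 ∧ A3) ∨ A3) = max(a, b) on (0.95, 0.95) = 0.95
  → value = 0.9500
Under Łukasiewicz:
  A3 ∨ A4 = min(1, a+b) on (0.95, 0.85) = 1.00
  ¬A3 = 1 − 0.95 = 0.05
  (A3 ∨ A4) ∨ ¬A3 = min(1, a+b) on (1.00, 0.05) = 1.00
  A1 ∧ A3 = max(0, a+b−1) on (0.17, 0.95) = 0.12
  (A1 ∧ A3) ∨ A3 = min(1, a+b) on (0.12, 0.95) = 1.00
  ((A3 ∨ A4) ∨ ¬A3) ∨ ((A1 ∧ A3) ∨ A3) = min(1, a+b) on (1.00, 1.00) = 1.00
  → value = 1.0000
|0.9500 − 1.0000| = 0.050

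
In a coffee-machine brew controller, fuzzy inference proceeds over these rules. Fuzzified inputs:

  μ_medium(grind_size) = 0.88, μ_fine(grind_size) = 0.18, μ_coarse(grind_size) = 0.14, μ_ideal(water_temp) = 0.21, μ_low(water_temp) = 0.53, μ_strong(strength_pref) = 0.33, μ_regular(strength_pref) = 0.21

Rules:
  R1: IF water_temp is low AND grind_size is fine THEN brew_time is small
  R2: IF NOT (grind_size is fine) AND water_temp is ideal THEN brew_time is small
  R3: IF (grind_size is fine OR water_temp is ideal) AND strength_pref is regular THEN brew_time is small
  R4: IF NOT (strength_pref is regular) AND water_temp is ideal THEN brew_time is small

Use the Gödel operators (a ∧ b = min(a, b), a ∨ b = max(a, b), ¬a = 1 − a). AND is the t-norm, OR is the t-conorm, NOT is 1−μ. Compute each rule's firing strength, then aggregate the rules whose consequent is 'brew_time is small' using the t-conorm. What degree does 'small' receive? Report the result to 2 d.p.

0.21

R1: low=0.53, fine=0.18; AND[min(a, b)] → w = 0.18
R2: ¬fine=1−0.18=0.82, ideal=0.21; AND[min(a, b)] → w = 0.21
R3: (fine=0.18 OR ideal=0.21) = 0.21; AND[min(a, b)] with regular=0.21 → w = 0.21
R4: ¬regular=1−0.21=0.79, ideal=0.21; AND[min(a, b)] → w = 0.21
Rules with consequent 'small': {R1, R2, R3, R4} → strengths 0.18, 0.21, 0.21, 0.21
Aggregate via t-conorm [max(a, b)]: 0.21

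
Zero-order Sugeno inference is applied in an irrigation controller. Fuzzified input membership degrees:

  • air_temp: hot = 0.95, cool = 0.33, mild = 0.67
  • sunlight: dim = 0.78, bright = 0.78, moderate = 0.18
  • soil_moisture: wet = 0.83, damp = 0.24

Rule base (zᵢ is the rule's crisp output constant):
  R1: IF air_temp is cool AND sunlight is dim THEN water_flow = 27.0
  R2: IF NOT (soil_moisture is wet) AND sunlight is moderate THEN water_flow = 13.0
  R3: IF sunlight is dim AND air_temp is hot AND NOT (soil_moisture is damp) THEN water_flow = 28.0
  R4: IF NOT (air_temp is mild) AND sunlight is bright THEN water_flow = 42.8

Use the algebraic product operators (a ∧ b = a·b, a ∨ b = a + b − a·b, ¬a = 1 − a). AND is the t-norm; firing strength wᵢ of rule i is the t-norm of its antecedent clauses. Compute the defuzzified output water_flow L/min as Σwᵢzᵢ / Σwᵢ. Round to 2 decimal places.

R1 (z=27.0): cool=0.33, dim=0.78; AND[a·b] → w = 0.2574
R2 (z=13.0): ¬wet=1−0.83=0.17, moderate=0.18; AND[a·b] → w = 0.0306
R3 (z=28.0): dim=0.78, hot=0.95, ¬damp=1−0.24=0.76; AND[a·b] → w = 0.5632
R4 (z=42.8): ¬mild=1−0.67=0.33, bright=0.78; AND[a·b] → w = 0.2574
Weighted average = (0.2574·27.0 + 0.0306·13.0 + 0.5632·28.0 + 0.2574·42.8) / (0.2574 + 0.0306 + 0.5632 + 0.2574)
  = 34.1328 / 1.1086 = 30.79

30.79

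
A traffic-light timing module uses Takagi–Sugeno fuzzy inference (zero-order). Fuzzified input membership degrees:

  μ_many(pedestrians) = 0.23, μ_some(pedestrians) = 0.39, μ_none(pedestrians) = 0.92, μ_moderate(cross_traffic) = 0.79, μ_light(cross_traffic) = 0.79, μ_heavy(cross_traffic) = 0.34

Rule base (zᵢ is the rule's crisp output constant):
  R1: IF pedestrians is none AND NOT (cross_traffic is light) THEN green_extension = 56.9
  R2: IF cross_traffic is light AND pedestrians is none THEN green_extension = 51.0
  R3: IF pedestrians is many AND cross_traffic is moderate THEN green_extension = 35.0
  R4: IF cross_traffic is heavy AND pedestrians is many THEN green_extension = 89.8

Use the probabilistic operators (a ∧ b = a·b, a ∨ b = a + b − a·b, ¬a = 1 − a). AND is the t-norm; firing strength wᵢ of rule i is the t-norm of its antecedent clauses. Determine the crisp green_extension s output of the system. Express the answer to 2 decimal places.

52.07

R1 (z=56.9): none=0.92, ¬light=1−0.79=0.21; AND[a·b] → w = 0.1932
R2 (z=51.0): light=0.79, none=0.92; AND[a·b] → w = 0.7268
R3 (z=35.0): many=0.23, moderate=0.79; AND[a·b] → w = 0.1817
R4 (z=89.8): heavy=0.34, many=0.23; AND[a·b] → w = 0.0782
Weighted average = (0.1932·56.9 + 0.7268·51.0 + 0.1817·35.0 + 0.0782·89.8) / (0.1932 + 0.7268 + 0.1817 + 0.0782)
  = 61.4417 / 1.1799 = 52.07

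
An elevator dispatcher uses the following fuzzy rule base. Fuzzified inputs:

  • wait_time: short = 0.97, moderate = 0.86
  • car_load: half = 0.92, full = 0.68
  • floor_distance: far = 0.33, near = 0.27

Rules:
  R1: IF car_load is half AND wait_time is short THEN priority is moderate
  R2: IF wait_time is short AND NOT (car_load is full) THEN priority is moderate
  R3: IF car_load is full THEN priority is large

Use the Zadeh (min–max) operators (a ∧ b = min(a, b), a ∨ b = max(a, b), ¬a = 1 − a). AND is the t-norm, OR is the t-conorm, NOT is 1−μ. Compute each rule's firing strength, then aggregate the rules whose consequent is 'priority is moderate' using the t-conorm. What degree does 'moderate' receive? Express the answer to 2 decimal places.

R1: half=0.92, short=0.97; AND[min(a, b)] → w = 0.92
R2: short=0.97, ¬full=1−0.68=0.32; AND[min(a, b)] → w = 0.32
R3: full=0.68 → w = 0.68
Rules with consequent 'moderate': {R1, R2} → strengths 0.92, 0.32
Aggregate via t-conorm [max(a, b)]: 0.92

0.92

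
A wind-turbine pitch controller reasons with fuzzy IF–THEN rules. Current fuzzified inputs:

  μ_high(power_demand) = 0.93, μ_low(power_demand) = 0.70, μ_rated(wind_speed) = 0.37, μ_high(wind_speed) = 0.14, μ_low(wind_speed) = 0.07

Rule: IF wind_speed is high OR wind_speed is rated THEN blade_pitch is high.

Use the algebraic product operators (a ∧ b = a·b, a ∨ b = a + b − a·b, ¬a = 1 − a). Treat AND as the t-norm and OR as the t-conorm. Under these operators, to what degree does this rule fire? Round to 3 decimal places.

firing strength: high=0.14, rated=0.37; OR[a + b − a·b] → w = 0.4582

0.458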